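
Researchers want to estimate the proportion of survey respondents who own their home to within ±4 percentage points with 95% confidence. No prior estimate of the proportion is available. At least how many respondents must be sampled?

601

For a proportion with margin E = 0.04 at 95% confidence, z = 1.960.
With no prior estimate, use p = 0.5, which maximizes p(1−p) at 0.25.
n = 0.25 × (z/E)² = 0.25 × (1.960/0.04)² = 600.25
Round up: n = 601.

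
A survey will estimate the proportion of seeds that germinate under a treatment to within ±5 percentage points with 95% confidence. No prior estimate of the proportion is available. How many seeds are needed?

n = 385

For a proportion with margin E = 0.05 at 95% confidence, z = 1.960.
With no prior estimate, use p = 0.5, which maximizes p(1−p) at 0.25.
n = 0.25 × (z/E)² = 0.25 × (1.960/0.05)² = 384.16
Round up: n = 385.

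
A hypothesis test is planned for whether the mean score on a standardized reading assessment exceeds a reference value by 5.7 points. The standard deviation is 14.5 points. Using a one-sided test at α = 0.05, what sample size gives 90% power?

n = 56

For a one-sample z-test, n = ((z_α + z_β)·σ/δ)².
z_α = 1.645 (one-sided α = 0.05); z_β = 1.282 (power 90% → β = 0.1).
n = (2.927 × 14.5 / 5.7)² = 55.44
Round up: n = 56.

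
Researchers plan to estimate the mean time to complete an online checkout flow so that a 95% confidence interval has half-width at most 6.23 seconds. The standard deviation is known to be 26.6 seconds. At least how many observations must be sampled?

71

For a mean, the margin of error is E = z·σ/√n, so n = (zσ/E)².
At 95% confidence, z = 1.960.
n = (1.960 × 26.6 / 6.23)² = 70.03
Round up: n = 71.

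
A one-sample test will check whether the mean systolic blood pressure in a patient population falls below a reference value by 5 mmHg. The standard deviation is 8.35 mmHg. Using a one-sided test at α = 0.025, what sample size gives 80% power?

22

For a one-sample z-test, n = ((z_α + z_β)·σ/δ)².
z_α = 1.960 (one-sided α = 0.025); z_β = 0.842 (power 80% → β = 0.2).
n = (2.802 × 8.35 / 5)² = 21.90
Round up: n = 22.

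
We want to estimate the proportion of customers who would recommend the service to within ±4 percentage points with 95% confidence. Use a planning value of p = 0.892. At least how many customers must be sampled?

232

For a proportion with margin E = 0.04 at 95% confidence, z = 1.960.
n = p̂(1−p̂)(z/E)² = 0.892 × 0.108 × (1.960/0.04)² = 231.30
Round up: n = 232.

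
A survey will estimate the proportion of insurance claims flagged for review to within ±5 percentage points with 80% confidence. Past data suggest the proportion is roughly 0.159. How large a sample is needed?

For a proportion with margin E = 0.05 at 80% confidence, z = 1.282.
n = p̂(1−p̂)(z/E)² = 0.159 × 0.841 × (1.282/0.05)² = 87.91
Round up: n = 88.

88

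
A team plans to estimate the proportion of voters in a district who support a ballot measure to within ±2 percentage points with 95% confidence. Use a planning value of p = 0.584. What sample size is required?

2334

For a proportion with margin E = 0.02 at 95% confidence, z = 1.960.
n = p̂(1−p̂)(z/E)² = 0.584 × 0.416 × (1.960/0.02)² = 2333.23
Round up: n = 2334.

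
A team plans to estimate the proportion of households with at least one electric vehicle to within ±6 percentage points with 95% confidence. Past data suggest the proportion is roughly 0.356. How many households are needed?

For a proportion with margin E = 0.06 at 95% confidence, z = 1.960.
n = p̂(1−p̂)(z/E)² = 0.356 × 0.644 × (1.960/0.06)² = 244.65
Round up: n = 245.

245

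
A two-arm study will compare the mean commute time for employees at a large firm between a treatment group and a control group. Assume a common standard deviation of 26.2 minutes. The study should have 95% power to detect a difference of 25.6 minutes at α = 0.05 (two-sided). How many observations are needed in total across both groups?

56 total

For two equal groups, n per group = 2·((z_{α/2} + z_β)·σ/δ)².
z_{α/2} = 1.960; z_β = 1.645 (power 95%).
n = 2 × (3.605 × 26.2 / 25.6)² = 2 × 13.61 = 27.22
Round up: n = 28 per group.
Total across both groups: 2 × 28 = 56.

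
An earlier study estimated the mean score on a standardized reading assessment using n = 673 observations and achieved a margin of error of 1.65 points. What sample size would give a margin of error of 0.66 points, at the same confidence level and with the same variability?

Margin of error scales as 1/√n, so n₂ = n₁·(E₁/E₂)².
n₂ = 673 × (1.65/0.66)² = 673 × 6.25 = 4206.25
Round up: n₂ = 4207.

4207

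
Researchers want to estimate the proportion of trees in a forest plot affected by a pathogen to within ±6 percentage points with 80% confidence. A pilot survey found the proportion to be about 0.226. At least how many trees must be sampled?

80

For a proportion with margin E = 0.06 at 80% confidence, z = 1.282.
n = p̂(1−p̂)(z/E)² = 0.226 × 0.774 × (1.282/0.06)² = 79.86
Round up: n = 80.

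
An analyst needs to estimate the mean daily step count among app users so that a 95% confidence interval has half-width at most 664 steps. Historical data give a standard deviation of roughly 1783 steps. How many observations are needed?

For a mean, the margin of error is E = z·σ/√n, so n = (zσ/E)².
At 95% confidence, z = 1.960.
n = (1.960 × 1783 / 664)² = 27.70
Round up: n = 28.

28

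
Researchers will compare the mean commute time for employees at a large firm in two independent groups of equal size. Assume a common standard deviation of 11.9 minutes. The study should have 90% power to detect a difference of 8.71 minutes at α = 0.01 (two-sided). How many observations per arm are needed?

56 per group

For two equal groups, n per group = 2·((z_{α/2} + z_β)·σ/δ)².
z_{α/2} = 2.576; z_β = 1.282 (power 90%).
n = 2 × (3.858 × 11.9 / 8.71)² = 2 × 27.78 = 55.56
Round up: n = 56 per group.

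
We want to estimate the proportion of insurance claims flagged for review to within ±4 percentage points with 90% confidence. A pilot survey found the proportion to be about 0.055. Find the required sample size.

n = 88

For a proportion with margin E = 0.04 at 90% confidence, z = 1.645.
n = p̂(1−p̂)(z/E)² = 0.055 × 0.945 × (1.645/0.04)² = 87.90
Round up: n = 88.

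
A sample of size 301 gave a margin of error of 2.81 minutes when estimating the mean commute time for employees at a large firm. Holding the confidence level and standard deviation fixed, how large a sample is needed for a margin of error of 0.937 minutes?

Margin of error scales as 1/√n, so n₂ = n₁·(E₁/E₂)².
n₂ = 301 × (2.81/0.937)² = 301 × 8.994 = 2707.19
Round up: n₂ = 2708.

n = 2708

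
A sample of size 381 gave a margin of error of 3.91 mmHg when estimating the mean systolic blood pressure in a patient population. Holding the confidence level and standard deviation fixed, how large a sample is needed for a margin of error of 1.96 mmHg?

Margin of error scales as 1/√n, so n₂ = n₁·(E₁/E₂)².
n₂ = 381 × (3.91/1.96)² = 381 × 3.98 = 1516.38
Round up: n₂ = 1517.

1517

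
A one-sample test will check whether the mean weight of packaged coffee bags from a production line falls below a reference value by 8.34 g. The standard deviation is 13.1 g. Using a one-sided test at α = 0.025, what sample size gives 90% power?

26

For a one-sample z-test, n = ((z_α + z_β)·σ/δ)².
z_α = 1.960 (one-sided α = 0.025); z_β = 1.282 (power 90% → β = 0.1).
n = (3.242 × 13.1 / 8.34)² = 25.93
Round up: n = 26.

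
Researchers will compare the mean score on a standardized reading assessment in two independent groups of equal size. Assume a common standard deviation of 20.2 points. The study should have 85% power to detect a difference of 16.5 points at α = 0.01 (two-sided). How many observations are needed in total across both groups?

80 total

For two equal groups, n per group = 2·((z_{α/2} + z_β)·σ/δ)².
z_{α/2} = 2.576; z_β = 1.036 (power 85%).
n = 2 × (3.612 × 20.2 / 16.5)² = 2 × 19.55 = 39.10
Round up: n = 40 per group.
Total across both groups: 2 × 40 = 80.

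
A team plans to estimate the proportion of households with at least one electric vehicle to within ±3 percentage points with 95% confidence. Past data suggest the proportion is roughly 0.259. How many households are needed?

For a proportion with margin E = 0.03 at 95% confidence, z = 1.960.
n = p̂(1−p̂)(z/E)² = 0.259 × 0.741 × (1.960/0.03)² = 819.20
Round up: n = 820.

n = 820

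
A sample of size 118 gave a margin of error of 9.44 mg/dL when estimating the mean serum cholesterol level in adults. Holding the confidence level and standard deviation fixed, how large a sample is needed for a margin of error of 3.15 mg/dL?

Margin of error scales as 1/√n, so n₂ = n₁·(E₁/E₂)².
n₂ = 118 × (9.44/3.15)² = 118 × 8.981 = 1059.76
Round up: n₂ = 1060.

n = 1060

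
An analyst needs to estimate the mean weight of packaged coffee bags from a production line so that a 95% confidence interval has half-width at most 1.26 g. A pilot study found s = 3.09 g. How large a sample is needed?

For a mean, the margin of error is E = z·σ/√n, so n = (zσ/E)².
At 95% confidence, z = 1.960.
n = (1.960 × 3.09 / 1.26)² = 23.10
Round up: n = 24.

24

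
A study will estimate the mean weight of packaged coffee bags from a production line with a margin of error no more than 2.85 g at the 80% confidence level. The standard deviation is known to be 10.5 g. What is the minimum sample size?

23

For a mean, the margin of error is E = z·σ/√n, so n = (zσ/E)².
At 80% confidence, z = 1.282.
n = (1.282 × 10.5 / 2.85)² = 22.31
Round up: n = 23.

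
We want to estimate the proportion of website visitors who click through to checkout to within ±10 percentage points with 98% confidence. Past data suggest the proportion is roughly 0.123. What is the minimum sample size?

59

For a proportion with margin E = 0.1 at 98% confidence, z = 2.326.
n = p̂(1−p̂)(z/E)² = 0.123 × 0.877 × (2.326/0.1)² = 58.36
Round up: n = 59.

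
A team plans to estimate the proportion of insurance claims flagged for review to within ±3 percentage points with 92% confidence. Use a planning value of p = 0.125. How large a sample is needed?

373

For a proportion with margin E = 0.03 at 92% confidence, z = 1.751.
n = p̂(1−p̂)(z/E)² = 0.125 × 0.875 × (1.751/0.03)² = 372.60
Round up: n = 373.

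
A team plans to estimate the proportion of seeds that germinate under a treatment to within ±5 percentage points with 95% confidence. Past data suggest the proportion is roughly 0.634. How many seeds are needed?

For a proportion with margin E = 0.05 at 95% confidence, z = 1.960.
n = p̂(1−p̂)(z/E)² = 0.634 × 0.366 × (1.960/0.05)² = 356.57
Round up: n = 357.

n = 357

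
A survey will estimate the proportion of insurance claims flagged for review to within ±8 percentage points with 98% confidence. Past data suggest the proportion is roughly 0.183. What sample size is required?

n = 127

For a proportion with margin E = 0.08 at 98% confidence, z = 2.326.
n = p̂(1−p̂)(z/E)² = 0.183 × 0.817 × (2.326/0.08)² = 126.39
Round up: n = 127.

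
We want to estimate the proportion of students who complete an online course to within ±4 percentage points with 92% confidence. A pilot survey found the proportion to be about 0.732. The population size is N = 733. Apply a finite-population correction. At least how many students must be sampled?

249

For a proportion with margin E = 0.04 at 92% confidence, z = 1.751.
n = p̂(1−p̂)(z/E)² = 0.732 × 0.268 × (1.751/0.04)² = 375.92 — call this n₀.
Finite-population correction with N = 733: n = n₀ / (1 + (n₀−1)/N) = 375.92 / 1.511 = 248.79
Round up: n = 249.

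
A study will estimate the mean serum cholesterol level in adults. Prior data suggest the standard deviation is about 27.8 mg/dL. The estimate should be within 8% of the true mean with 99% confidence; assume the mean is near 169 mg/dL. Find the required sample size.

For a mean, the margin of error is E = z·σ/√n, so n = (zσ/E)².
At 99% confidence, z = 2.576.
E = 8% of 169 = 13.52 mg/dL.
n = (2.576 × 27.8 / 13.52)² = 28.06
Round up: n = 29.

29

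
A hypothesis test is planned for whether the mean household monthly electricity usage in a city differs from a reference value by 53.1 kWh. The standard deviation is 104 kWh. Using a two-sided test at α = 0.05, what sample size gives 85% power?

For a one-sample z-test, n = ((z_{α/2} + z_β)·σ/δ)².
z_{α/2} = 1.960 (two-sided α = 0.05); z_β = 1.036 (power 85% → β = 0.15).
n = (2.996 × 104 / 53.1)² = 34.43
Round up: n = 35.

35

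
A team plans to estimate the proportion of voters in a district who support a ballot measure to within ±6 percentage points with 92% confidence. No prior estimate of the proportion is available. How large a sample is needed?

213

For a proportion with margin E = 0.06 at 92% confidence, z = 1.751.
With no prior estimate, use p = 0.5, which maximizes p(1−p) at 0.25.
n = 0.25 × (z/E)² = 0.25 × (1.751/0.06)² = 212.92
Round up: n = 213.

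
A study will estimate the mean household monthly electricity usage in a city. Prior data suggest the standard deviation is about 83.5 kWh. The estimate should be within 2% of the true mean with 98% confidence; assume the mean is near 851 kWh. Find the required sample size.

131

For a mean, the margin of error is E = z·σ/√n, so n = (zσ/E)².
At 98% confidence, z = 2.326.
E = 2% of 851 = 17.02 kWh.
n = (2.326 × 83.5 / 17.02)² = 130.22
Round up: n = 131.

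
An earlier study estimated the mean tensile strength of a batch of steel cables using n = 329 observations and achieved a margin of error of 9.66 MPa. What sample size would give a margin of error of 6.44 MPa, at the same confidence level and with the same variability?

n = 741

Margin of error scales as 1/√n, so n₂ = n₁·(E₁/E₂)².
n₂ = 329 × (9.66/6.44)² = 329 × 2.25 = 740.25
Round up: n₂ = 741.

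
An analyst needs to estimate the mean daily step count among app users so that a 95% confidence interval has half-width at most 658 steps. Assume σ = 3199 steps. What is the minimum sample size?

91

For a mean, the margin of error is E = z·σ/√n, so n = (zσ/E)².
At 95% confidence, z = 1.960.
n = (1.960 × 3199 / 658)² = 90.80
Round up: n = 91.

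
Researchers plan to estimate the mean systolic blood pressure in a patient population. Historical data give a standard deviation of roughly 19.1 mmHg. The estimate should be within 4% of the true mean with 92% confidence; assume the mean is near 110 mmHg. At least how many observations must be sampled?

58

For a mean, the margin of error is E = z·σ/√n, so n = (zσ/E)².
At 92% confidence, z = 1.751.
E = 4% of 110 = 4.4 mmHg.
n = (1.751 × 19.1 / 4.4)² = 57.77
Round up: n = 58.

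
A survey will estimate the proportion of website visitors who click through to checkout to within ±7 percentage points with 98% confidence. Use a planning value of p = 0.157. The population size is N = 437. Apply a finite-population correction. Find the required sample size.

110

For a proportion with margin E = 0.07 at 98% confidence, z = 2.326.
n = p̂(1−p̂)(z/E)² = 0.157 × 0.843 × (2.326/0.07)² = 146.13 — call this n₀.
Finite-population correction with N = 437: n = n₀ / (1 + (n₀−1)/N) = 146.13 / 1.332 = 109.71
Round up: n = 110.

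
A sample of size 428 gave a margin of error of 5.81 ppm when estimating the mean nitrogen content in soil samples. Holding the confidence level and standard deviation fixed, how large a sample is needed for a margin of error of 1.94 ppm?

Margin of error scales as 1/√n, so n₂ = n₁·(E₁/E₂)².
n₂ = 428 × (5.81/1.94)² = 428 × 8.969 = 3838.73
Round up: n₂ = 3839.

n = 3839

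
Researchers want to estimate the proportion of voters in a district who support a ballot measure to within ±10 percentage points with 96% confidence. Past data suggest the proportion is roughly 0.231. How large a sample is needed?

For a proportion with margin E = 0.1 at 96% confidence, z = 2.054.
n = p̂(1−p̂)(z/E)² = 0.231 × 0.769 × (2.054/0.1)² = 74.94
Round up: n = 75.

n = 75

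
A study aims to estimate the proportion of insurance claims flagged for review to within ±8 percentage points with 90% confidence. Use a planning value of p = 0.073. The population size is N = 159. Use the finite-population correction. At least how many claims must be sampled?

25

For a proportion with margin E = 0.08 at 90% confidence, z = 1.645.
n = p̂(1−p̂)(z/E)² = 0.073 × 0.927 × (1.645/0.08)² = 28.61 — call this n₀.
Finite-population correction with N = 159: n = n₀ / (1 + (n₀−1)/N) = 28.61 / 1.174 = 24.37
Round up: n = 25.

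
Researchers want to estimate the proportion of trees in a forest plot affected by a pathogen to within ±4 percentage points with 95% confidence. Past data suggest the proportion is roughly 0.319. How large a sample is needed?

For a proportion with margin E = 0.04 at 95% confidence, z = 1.960.
n = p̂(1−p̂)(z/E)² = 0.319 × 0.681 × (1.960/0.04)² = 521.59
Round up: n = 522.

522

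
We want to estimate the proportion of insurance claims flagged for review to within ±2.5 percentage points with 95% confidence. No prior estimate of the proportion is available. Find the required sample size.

1537

For a proportion with margin E = 0.025 at 95% confidence, z = 1.960.
With no prior estimate, use p = 0.5, which maximizes p(1−p) at 0.25.
n = 0.25 × (z/E)² = 0.25 × (1.960/0.025)² = 1536.64
Round up: n = 1537.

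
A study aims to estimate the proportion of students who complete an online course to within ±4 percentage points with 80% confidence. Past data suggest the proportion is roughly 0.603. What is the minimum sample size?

246

For a proportion with margin E = 0.04 at 80% confidence, z = 1.282.
n = p̂(1−p̂)(z/E)² = 0.603 × 0.397 × (1.282/0.04)² = 245.90
Round up: n = 246.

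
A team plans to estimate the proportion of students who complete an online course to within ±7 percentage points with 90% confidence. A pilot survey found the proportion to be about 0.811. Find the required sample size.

For a proportion with margin E = 0.07 at 90% confidence, z = 1.645.
n = p̂(1−p̂)(z/E)² = 0.811 × 0.189 × (1.645/0.07)² = 84.65
Round up: n = 85.

85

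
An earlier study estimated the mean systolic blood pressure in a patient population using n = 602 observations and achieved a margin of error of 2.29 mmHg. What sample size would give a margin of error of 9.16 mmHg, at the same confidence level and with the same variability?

Margin of error scales as 1/√n, so n₂ = n₁·(E₁/E₂)².
n₂ = 602 × (2.29/9.16)² = 602 × 0.0625 = 37.62
Round up: n₂ = 38.

38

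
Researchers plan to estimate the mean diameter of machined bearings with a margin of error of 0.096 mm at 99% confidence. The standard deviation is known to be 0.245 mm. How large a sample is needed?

44

For a mean, the margin of error is E = z·σ/√n, so n = (zσ/E)².
At 99% confidence, z = 2.576.
n = (2.576 × 0.245 / 0.096)² = 43.22
Round up: n = 44.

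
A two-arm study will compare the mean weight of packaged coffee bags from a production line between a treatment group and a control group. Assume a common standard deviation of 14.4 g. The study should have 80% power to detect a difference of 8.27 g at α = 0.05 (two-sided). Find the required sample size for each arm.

For two equal groups, n per group = 2·((z_{α/2} + z_β)·σ/δ)².
z_{α/2} = 1.960; z_β = 0.842 (power 80%).
n = 2 × (2.802 × 14.4 / 8.27)² = 2 × 23.80 = 47.60
Round up: n = 48 per group.

48 per group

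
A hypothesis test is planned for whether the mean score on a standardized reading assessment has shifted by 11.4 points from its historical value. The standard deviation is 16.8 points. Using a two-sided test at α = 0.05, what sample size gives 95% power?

29

For a one-sample z-test, n = ((z_{α/2} + z_β)·σ/δ)².
z_{α/2} = 1.960 (two-sided α = 0.05); z_β = 1.645 (power 95% → β = 0.05).
n = (3.605 × 16.8 / 11.4)² = 28.22
Round up: n = 29.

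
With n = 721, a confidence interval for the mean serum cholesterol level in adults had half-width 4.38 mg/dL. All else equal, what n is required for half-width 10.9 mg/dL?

n = 117

Margin of error scales as 1/√n, so n₂ = n₁·(E₁/E₂)².
n₂ = 721 × (4.38/10.9)² = 721 × 0.1615 = 116.44
Round up: n₂ = 117.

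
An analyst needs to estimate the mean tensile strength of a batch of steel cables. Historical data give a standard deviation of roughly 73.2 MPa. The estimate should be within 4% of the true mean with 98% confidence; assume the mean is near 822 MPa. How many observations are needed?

For a mean, the margin of error is E = z·σ/√n, so n = (zσ/E)².
At 98% confidence, z = 2.326.
E = 4% of 822 = 32.88 MPa.
n = (2.326 × 73.2 / 32.88)² = 26.82
Round up: n = 27.

27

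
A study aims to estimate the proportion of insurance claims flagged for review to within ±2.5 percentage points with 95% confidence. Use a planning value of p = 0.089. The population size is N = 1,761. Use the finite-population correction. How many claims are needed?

n = 389

For a proportion with margin E = 0.025 at 95% confidence, z = 1.960.
n = p̂(1−p̂)(z/E)² = 0.089 × 0.911 × (1.960/0.025)² = 498.36 — call this n₀.
Finite-population correction with N = 1,761: n = n₀ / (1 + (n₀−1)/N) = 498.36 / 1.282 = 388.74
Round up: n = 389.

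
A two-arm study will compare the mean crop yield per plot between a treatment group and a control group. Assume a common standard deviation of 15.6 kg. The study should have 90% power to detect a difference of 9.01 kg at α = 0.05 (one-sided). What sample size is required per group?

52 per group

For two equal groups, n per group = 2·((z_α + z_β)·σ/δ)².
z_α = 1.645; z_β = 1.282 (power 90%).
n = 2 × (2.927 × 15.6 / 9.01)² = 2 × 25.68 = 51.36
Round up: n = 52 per group.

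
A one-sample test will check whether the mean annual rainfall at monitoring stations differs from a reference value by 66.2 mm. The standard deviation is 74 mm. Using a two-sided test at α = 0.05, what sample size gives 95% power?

n = 17

For a one-sample z-test, n = ((z_{α/2} + z_β)·σ/δ)².
z_{α/2} = 1.960 (two-sided α = 0.05); z_β = 1.645 (power 95% → β = 0.05).
n = (3.605 × 74 / 66.2)² = 16.24
Round up: n = 17.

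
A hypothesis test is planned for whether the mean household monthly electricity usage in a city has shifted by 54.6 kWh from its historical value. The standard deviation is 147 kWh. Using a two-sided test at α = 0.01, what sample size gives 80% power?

For a one-sample z-test, n = ((z_{α/2} + z_β)·σ/δ)².
z_{α/2} = 2.576 (two-sided α = 0.01); z_β = 0.842 (power 80% → β = 0.2).
n = (3.418 × 147 / 54.6)² = 84.68
Round up: n = 85.

85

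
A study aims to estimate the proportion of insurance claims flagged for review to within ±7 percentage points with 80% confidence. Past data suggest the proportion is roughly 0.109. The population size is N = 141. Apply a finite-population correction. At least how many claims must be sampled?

For a proportion with margin E = 0.07 at 80% confidence, z = 1.282.
n = p̂(1−p̂)(z/E)² = 0.109 × 0.891 × (1.282/0.07)² = 32.57 — call this n₀.
Finite-population correction with N = 141: n = n₀ / (1 + (n₀−1)/N) = 32.57 / 1.224 = 26.61
Round up: n = 27.

27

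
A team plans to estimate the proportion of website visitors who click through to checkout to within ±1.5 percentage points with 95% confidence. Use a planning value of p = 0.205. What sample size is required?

2783

For a proportion with margin E = 0.015 at 95% confidence, z = 1.960.
n = p̂(1−p̂)(z/E)² = 0.205 × 0.795 × (1.960/0.015)² = 2782.60
Round up: n = 2783.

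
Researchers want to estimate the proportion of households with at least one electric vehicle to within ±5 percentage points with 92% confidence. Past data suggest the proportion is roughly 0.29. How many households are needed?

For a proportion with margin E = 0.05 at 92% confidence, z = 1.751.
n = p̂(1−p̂)(z/E)² = 0.29 × 0.71 × (1.751/0.05)² = 252.52
Round up: n = 253.

253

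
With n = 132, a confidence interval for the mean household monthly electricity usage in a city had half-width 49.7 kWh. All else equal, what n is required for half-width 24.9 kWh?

n = 526

Margin of error scales as 1/√n, so n₂ = n₁·(E₁/E₂)².
n₂ = 132 × (49.7/24.9)² = 132 × 3.984 = 525.89
Round up: n₂ = 526.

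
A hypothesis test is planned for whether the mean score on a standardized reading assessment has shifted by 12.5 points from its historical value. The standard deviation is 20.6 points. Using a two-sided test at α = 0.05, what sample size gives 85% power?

For a one-sample z-test, n = ((z_{α/2} + z_β)·σ/δ)².
z_{α/2} = 1.960 (two-sided α = 0.05); z_β = 1.036 (power 85% → β = 0.15).
n = (2.996 × 20.6 / 12.5)² = 24.38
Round up: n = 25.

25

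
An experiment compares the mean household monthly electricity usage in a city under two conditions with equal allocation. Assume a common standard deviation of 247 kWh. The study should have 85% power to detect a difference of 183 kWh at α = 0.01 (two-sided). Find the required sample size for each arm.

For two equal groups, n per group = 2·((z_{α/2} + z_β)·σ/δ)².
z_{α/2} = 2.576; z_β = 1.036 (power 85%).
n = 2 × (3.612 × 247 / 183)² = 2 × 23.77 = 47.54
Round up: n = 48 per group.

48 per group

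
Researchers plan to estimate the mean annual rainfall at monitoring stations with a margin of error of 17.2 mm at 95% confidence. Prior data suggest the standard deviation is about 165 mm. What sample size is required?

354

For a mean, the margin of error is E = z·σ/√n, so n = (zσ/E)².
At 95% confidence, z = 1.960.
n = (1.960 × 165 / 17.2)² = 353.53
Round up: n = 354.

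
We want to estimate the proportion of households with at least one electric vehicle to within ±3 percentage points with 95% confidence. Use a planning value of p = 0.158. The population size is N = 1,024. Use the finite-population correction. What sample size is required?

366

For a proportion with margin E = 0.03 at 95% confidence, z = 1.960.
n = p̂(1−p̂)(z/E)² = 0.158 × 0.842 × (1.960/0.03)² = 567.86 — call this n₀.
Finite-population correction with N = 1,024: n = n₀ / (1 + (n₀−1)/N) = 567.86 / 1.554 = 365.42
Round up: n = 366.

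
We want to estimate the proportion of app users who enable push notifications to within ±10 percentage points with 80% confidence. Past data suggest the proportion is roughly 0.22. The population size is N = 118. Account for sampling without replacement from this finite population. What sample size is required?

n = 23

For a proportion with margin E = 0.1 at 80% confidence, z = 1.282.
n = p̂(1−p̂)(z/E)² = 0.22 × 0.78 × (1.282/0.1)² = 28.20 — call this n₀.
Finite-population correction with N = 118: n = n₀ / (1 + (n₀−1)/N) = 28.20 / 1.231 = 22.91
Round up: n = 23.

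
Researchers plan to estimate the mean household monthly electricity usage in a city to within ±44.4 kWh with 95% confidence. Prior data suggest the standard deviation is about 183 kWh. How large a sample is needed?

66

For a mean, the margin of error is E = z·σ/√n, so n = (zσ/E)².
At 95% confidence, z = 1.960.
n = (1.960 × 183 / 44.4)² = 65.26
Round up: n = 66.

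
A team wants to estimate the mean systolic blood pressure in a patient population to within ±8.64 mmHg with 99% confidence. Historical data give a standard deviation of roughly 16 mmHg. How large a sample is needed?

n = 23

For a mean, the margin of error is E = z·σ/√n, so n = (zσ/E)².
At 99% confidence, z = 2.576.
n = (2.576 × 16 / 8.64)² = 22.76
Round up: n = 23.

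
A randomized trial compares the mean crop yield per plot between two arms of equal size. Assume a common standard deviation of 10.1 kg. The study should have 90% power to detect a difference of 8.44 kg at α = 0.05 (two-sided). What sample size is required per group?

For two equal groups, n per group = 2·((z_{α/2} + z_β)·σ/δ)².
z_{α/2} = 1.960; z_β = 1.282 (power 90%).
n = 2 × (3.242 × 10.1 / 8.44)² = 2 × 15.05 = 30.10
Round up: n = 31 per group.

31 per group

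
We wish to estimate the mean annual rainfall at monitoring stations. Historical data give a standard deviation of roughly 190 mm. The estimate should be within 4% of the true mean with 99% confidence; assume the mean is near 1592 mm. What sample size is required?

For a mean, the margin of error is E = z·σ/√n, so n = (zσ/E)².
At 99% confidence, z = 2.576.
E = 4% of 1592 = 63.68 mm.
n = (2.576 × 190 / 63.68)² = 59.07
Round up: n = 60.

60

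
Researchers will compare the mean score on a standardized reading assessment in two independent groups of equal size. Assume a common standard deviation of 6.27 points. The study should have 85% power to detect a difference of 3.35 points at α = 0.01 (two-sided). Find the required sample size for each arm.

92 per group

For two equal groups, n per group = 2·((z_{α/2} + z_β)·σ/δ)².
z_{α/2} = 2.576; z_β = 1.036 (power 85%).
n = 2 × (3.612 × 6.27 / 3.35)² = 2 × 45.70 = 91.40
Round up: n = 92 per group.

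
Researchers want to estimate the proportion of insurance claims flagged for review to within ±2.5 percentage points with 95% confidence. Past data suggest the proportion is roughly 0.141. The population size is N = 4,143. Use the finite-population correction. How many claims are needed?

632

For a proportion with margin E = 0.025 at 95% confidence, z = 1.960.
n = p̂(1−p̂)(z/E)² = 0.141 × 0.859 × (1.960/0.025)² = 744.47 — call this n₀.
Finite-population correction with N = 4,143: n = n₀ / (1 + (n₀−1)/N) = 744.47 / 1.179 = 631.44
Round up: n = 632.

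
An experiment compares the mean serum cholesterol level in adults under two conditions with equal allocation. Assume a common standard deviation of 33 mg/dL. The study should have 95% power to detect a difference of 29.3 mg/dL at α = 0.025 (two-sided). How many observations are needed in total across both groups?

78 total

For two equal groups, n per group = 2·((z_{α/2} + z_β)·σ/δ)².
z_{α/2} = 2.241; z_β = 1.645 (power 95%).
n = 2 × (3.886 × 33 / 29.3)² = 2 × 19.16 = 38.32
Round up: n = 39 per group.
Total across both groups: 2 × 39 = 78.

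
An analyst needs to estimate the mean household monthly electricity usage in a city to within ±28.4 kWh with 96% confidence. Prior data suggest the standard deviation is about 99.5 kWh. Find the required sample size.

For a mean, the margin of error is E = z·σ/√n, so n = (zσ/E)².
At 96% confidence, z = 2.054.
n = (2.054 × 99.5 / 28.4)² = 51.79
Round up: n = 52.

52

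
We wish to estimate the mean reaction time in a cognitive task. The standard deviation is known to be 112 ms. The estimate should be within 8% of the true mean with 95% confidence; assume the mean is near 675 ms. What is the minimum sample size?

For a mean, the margin of error is E = z·σ/√n, so n = (zσ/E)².
At 95% confidence, z = 1.960.
E = 8% of 675 = 54 ms.
n = (1.960 × 112 / 54)² = 16.53
Round up: n = 17.

17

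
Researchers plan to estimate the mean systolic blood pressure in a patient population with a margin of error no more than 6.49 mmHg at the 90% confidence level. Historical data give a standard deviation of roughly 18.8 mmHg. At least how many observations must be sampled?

For a mean, the margin of error is E = z·σ/√n, so n = (zσ/E)².
At 90% confidence, z = 1.645.
n = (1.645 × 18.8 / 6.49)² = 22.71
Round up: n = 23.

23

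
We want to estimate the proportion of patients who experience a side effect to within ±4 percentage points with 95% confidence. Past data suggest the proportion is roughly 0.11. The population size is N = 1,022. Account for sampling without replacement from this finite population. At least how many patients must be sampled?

For a proportion with margin E = 0.04 at 95% confidence, z = 1.960.
n = p̂(1−p̂)(z/E)² = 0.11 × 0.89 × (1.960/0.04)² = 235.06 — call this n₀.
Finite-population correction with N = 1,022: n = n₀ / (1 + (n₀−1)/N) = 235.06 / 1.229 = 191.26
Round up: n = 192.

192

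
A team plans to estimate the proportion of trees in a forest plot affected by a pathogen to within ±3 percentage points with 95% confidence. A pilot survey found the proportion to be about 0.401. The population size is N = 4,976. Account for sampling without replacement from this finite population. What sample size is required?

n = 851

For a proportion with margin E = 0.03 at 95% confidence, z = 1.960.
n = p̂(1−p̂)(z/E)² = 0.401 × 0.599 × (1.960/0.03)² = 1025.28 — call this n₀.
Finite-population correction with N = 4,976: n = n₀ / (1 + (n₀−1)/N) = 1025.28 / 1.206 = 850.15
Round up: n = 851.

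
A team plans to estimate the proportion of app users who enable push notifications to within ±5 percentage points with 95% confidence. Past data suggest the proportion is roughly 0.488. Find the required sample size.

For a proportion with margin E = 0.05 at 95% confidence, z = 1.960.
n = p̂(1−p̂)(z/E)² = 0.488 × 0.512 × (1.960/0.05)² = 383.94
Round up: n = 384.

384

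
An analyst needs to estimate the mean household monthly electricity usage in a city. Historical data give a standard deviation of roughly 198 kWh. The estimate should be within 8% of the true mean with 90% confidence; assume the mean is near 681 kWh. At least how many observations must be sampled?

For a mean, the margin of error is E = z·σ/√n, so n = (zσ/E)².
At 90% confidence, z = 1.645.
E = 8% of 681 = 54.48 kWh.
n = (1.645 × 198 / 54.48)² = 35.74
Round up: n = 36.

36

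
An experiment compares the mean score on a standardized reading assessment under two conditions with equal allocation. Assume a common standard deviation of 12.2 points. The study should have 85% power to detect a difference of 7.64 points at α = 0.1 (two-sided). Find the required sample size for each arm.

For two equal groups, n per group = 2·((z_{α/2} + z_β)·σ/δ)².
z_{α/2} = 1.645; z_β = 1.036 (power 85%).
n = 2 × (2.681 × 12.2 / 7.64)² = 2 × 18.33 = 36.66
Round up: n = 37 per group.

37 per group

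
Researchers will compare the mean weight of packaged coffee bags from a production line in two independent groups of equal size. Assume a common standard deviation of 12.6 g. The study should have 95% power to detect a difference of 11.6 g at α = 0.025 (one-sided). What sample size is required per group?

For two equal groups, n per group = 2·((z_α + z_β)·σ/δ)².
z_α = 1.960; z_β = 1.645 (power 95%).
n = 2 × (3.605 × 12.6 / 11.6)² = 2 × 15.33 = 30.66
Round up: n = 31 per group.

31 per group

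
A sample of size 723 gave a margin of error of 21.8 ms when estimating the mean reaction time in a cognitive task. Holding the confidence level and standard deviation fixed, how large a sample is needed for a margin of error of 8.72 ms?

Margin of error scales as 1/√n, so n₂ = n₁·(E₁/E₂)².
n₂ = 723 × (21.8/8.72)² = 723 × 6.25 = 4518.75
Round up: n₂ = 4519.

4519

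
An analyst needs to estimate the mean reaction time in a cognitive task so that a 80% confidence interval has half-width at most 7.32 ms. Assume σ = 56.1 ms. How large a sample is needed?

97

For a mean, the margin of error is E = z·σ/√n, so n = (zσ/E)².
At 80% confidence, z = 1.282.
n = (1.282 × 56.1 / 7.32)² = 96.53
Round up: n = 97.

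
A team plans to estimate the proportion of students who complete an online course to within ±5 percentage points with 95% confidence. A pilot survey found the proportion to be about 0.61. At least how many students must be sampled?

n = 366

For a proportion with margin E = 0.05 at 95% confidence, z = 1.960.
n = p̂(1−p̂)(z/E)² = 0.61 × 0.39 × (1.960/0.05)² = 365.57
Round up: n = 366.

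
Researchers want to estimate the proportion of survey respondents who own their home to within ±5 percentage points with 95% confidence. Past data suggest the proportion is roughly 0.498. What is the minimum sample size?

n = 385

For a proportion with margin E = 0.05 at 95% confidence, z = 1.960.
n = p̂(1−p̂)(z/E)² = 0.498 × 0.502 × (1.960/0.05)² = 384.15
Round up: n = 385.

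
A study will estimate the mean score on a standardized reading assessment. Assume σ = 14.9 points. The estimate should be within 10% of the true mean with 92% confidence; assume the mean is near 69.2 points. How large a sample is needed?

For a mean, the margin of error is E = z·σ/√n, so n = (zσ/E)².
At 92% confidence, z = 1.751.
E = 10% of 69.2 = 6.92 points.
n = (1.751 × 14.9 / 6.92)² = 14.21
Round up: n = 15.

15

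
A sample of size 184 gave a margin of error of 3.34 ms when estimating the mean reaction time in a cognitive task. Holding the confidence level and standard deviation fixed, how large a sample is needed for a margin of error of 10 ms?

Margin of error scales as 1/√n, so n₂ = n₁·(E₁/E₂)².
n₂ = 184 × (3.34/10)² = 184 × 0.1116 = 20.53
Round up: n₂ = 21.

21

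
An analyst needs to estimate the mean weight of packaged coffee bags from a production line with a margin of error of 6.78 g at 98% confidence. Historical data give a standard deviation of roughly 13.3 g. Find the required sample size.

For a mean, the margin of error is E = z·σ/√n, so n = (zσ/E)².
At 98% confidence, z = 2.326.
n = (2.326 × 13.3 / 6.78)² = 20.82
Round up: n = 21.

21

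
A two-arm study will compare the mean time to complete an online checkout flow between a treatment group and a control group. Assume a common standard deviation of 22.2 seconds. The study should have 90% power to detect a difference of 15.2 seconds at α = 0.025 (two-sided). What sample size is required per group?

For two equal groups, n per group = 2·((z_{α/2} + z_β)·σ/δ)².
z_{α/2} = 2.241; z_β = 1.282 (power 90%).
n = 2 × (3.523 × 22.2 / 15.2)² = 2 × 26.48 = 52.96
Round up: n = 53 per group.

53 per group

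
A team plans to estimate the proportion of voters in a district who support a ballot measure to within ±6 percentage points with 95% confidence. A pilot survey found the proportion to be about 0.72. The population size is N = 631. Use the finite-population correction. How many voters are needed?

n = 161

For a proportion with margin E = 0.06 at 95% confidence, z = 1.960.
n = p̂(1−p̂)(z/E)² = 0.72 × 0.28 × (1.960/0.06)² = 215.13 — call this n₀.
Finite-population correction with N = 631: n = n₀ / (1 + (n₀−1)/N) = 215.13 / 1.339 = 160.66
Round up: n = 161.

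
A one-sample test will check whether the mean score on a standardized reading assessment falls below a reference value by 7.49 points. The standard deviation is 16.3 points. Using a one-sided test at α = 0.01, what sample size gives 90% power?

For a one-sample z-test, n = ((z_α + z_β)·σ/δ)².
z_α = 2.326 (one-sided α = 0.01); z_β = 1.282 (power 90% → β = 0.1).
n = (3.608 × 16.3 / 7.49)² = 61.65
Round up: n = 62.

62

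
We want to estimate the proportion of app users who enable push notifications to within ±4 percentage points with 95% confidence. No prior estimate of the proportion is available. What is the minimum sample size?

For a proportion with margin E = 0.04 at 95% confidence, z = 1.960.
With no prior estimate, use p = 0.5, which maximizes p(1−p) at 0.25.
n = 0.25 × (z/E)² = 0.25 × (1.960/0.04)² = 600.25
Round up: n = 601.

n = 601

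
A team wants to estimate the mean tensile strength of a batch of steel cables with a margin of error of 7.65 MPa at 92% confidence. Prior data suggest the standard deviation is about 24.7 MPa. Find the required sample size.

For a mean, the margin of error is E = z·σ/√n, so n = (zσ/E)².
At 92% confidence, z = 1.751.
n = (1.751 × 24.7 / 7.65)² = 31.96
Round up: n = 32.

32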